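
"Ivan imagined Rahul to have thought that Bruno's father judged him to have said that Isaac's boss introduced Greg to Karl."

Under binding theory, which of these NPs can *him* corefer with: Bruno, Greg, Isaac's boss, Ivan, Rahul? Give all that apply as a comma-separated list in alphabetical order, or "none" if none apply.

*him* is a pronoun; Principle B requires it to be free in its binding domain — the clause headed by 'judged'.
— Bruno: possessor inside the subject DP of the clause headed by 'judged'; does not c-command the pronoun — Principle B does not apply; allowed.
— Greg: object of the clause headed by 'introduced'; is c-commanded by the pronoun; coreference would bind this R-expression — blocked (Principle C).
— Isaac's boss: subject of the clause headed by 'introduced'; is c-commanded by the pronoun; coreference would bind this R-expression — blocked (Principle C).
— Ivan: subject of the matrix clause; c-commands the pronoun but lies outside its binding domain — allowed.
— Rahul: subject of the clause headed by 'thought'; c-commands the pronoun but lies outside its binding domain — allowed.

Bruno, Ivan, Rahul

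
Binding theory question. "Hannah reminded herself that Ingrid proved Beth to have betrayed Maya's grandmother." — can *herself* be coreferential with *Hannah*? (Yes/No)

Yes

*herself* is a reflexive; Principle A requires it to be bound within its binding domain — the matrix clause.
— Hannah: subject of the matrix clause; c-commands the reflexive within its binding domain — allowed (Principle A).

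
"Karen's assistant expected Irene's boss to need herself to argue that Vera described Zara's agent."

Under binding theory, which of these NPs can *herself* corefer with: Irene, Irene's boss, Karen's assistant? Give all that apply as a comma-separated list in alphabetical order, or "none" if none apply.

*herself* is a reflexive; Principle A requires it to be bound within its binding domain — the clause headed by 'need'.
— Irene: possessor inside the subject DP of the clause headed by 'need'; does not c-command the reflexive — cannot bind it (Principle A).
— Irene's boss: subject of the clause headed by 'need'; c-commands the reflexive within its binding domain — allowed (Principle A).
— Karen's assistant: subject of the matrix clause; c-commands the reflexive but lies outside its binding domain — cannot bind it (Principle A).

Irene's boss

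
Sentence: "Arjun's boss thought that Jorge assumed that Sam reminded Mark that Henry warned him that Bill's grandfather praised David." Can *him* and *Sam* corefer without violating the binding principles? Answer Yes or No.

*Sam* is an R-expression; Principle C requires it to be free (not bound by any c-commanding expression).
— him: object of the clause headed by 'warned'; the pronoun does not c-command the R-expression — coreference allowed.

Yes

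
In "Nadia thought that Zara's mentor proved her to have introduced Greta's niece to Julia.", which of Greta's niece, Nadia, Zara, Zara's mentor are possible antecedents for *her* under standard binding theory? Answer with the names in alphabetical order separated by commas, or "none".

*her* is a pronoun; Principle B requires it to be free in its binding domain — the clause headed by 'proved'.
— Greta's niece: object of the clause headed by 'introduced'; is c-commanded by the pronoun; coreference would bind this R-expression — blocked (Principle C).
— Nadia: subject of the matrix clause; c-commands the pronoun but lies outside its binding domain — allowed.
— Zara: possessor inside the subject DP of the clause headed by 'proved'; does not c-command the pronoun — Principle B does not apply; allowed.
— Zara's mentor: subject of the clause headed by 'proved'; c-commands the pronoun within its binding domain — blocked (Principle B).

Nadia, Zara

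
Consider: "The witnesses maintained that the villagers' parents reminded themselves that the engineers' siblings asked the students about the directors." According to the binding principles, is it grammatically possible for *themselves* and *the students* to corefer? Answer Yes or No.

*themselves* is a reflexive; Principle A requires it to be bound within its binding domain — the clause headed by 'reminded'.
— the students: object of the clause headed by 'asked'; does not c-command the reflexive — cannot bind it (Principle A).

No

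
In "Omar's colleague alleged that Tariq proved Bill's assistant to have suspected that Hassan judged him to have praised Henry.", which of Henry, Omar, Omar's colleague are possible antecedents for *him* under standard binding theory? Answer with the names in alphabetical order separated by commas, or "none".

Omar, Omar's colleague

*him* is a pronoun; Principle B requires it to be free in its binding domain — the clause headed by 'judged'.
— Henry: object of the clause headed by 'praised'; is c-commanded by the pronoun; coreference would bind this R-expression — blocked (Principle C).
— Omar: possessor inside the subject DP of the matrix clause; does not c-command the pronoun — Principle B does not apply; allowed.
— Omar's colleague: subject of the matrix clause; c-commands the pronoun but lies outside its binding domain — allowed.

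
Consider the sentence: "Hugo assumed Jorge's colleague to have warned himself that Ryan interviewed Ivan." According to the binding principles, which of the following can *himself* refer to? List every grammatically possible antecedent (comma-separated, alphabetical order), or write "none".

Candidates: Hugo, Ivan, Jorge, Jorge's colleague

*himself* is a reflexive; Principle A requires it to be bound within its binding domain — the clause headed by 'warned'.
— Hugo: subject of the matrix clause; c-commands the reflexive but lies outside its binding domain — cannot bind it (Principle A).
— Ivan: object of the clause headed by 'interviewed'; does not c-command the reflexive — cannot bind it (Principle A).
— Jorge: possessor inside the subject DP of the clause headed by 'warned'; does not c-command the reflexive — cannot bind it (Principle A).
— Jorge's colleague: subject of the clause headed by 'warned'; c-commands the reflexive within its binding domain — allowed (Principle A).

Jorge's colleague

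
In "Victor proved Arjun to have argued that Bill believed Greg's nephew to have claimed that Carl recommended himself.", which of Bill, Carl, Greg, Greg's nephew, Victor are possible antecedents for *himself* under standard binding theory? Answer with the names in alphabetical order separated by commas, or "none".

Carl

*himself* is a reflexive; Principle A requires it to be bound within its binding domain — the clause headed by 'recommended'.
— Bill: subject of the clause headed by 'believed'; c-commands the reflexive but lies outside its binding domain — cannot bind it (Principle A).
— Carl: subject of the clause headed by 'recommended'; c-commands the reflexive within its binding domain — allowed (Principle A).
— Greg: possessor inside the subject DP of the clause headed by 'claimed'; does not c-command the reflexive — cannot bind it (Principle A).
— Greg's nephew: subject of the clause headed by 'claimed'; c-commands the reflexive but lies outside its binding domain — cannot bind it (Principle A).
— Victor: subject of the matrix clause; c-commands the reflexive but lies outside its binding domain — cannot bind it (Principle A).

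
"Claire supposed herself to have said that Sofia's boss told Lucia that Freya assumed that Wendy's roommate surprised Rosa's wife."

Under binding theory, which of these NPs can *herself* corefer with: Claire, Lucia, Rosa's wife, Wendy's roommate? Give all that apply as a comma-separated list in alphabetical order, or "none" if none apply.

Claire

*herself* is a reflexive; Principle A requires it to be bound within its binding domain — the matrix clause.
— Claire: subject of the matrix clause; c-commands the reflexive within its binding domain — allowed (Principle A).
— Lucia: object of the clause headed by 'told'; does not c-command the reflexive — cannot bind it (Principle A).
— Rosa's wife: object of the clause headed by 'surprised'; does not c-command the reflexive — cannot bind it (Principle A).
— Wendy's roommate: subject of the clause headed by 'surprised'; does not c-command the reflexive — cannot bind it (Principle A).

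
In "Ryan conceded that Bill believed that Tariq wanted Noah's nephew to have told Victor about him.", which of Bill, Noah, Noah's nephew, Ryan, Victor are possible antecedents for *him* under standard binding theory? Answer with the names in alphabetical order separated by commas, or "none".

*him* is a pronoun; Principle B requires it to be free in its binding domain — the clause headed by 'told'.
— Bill: subject of the clause headed by 'believed'; c-commands the pronoun but lies outside its binding domain — allowed.
— Noah: possessor inside the subject DP of the clause headed by 'told'; does not c-command the pronoun — Principle B does not apply; allowed.
— Noah's nephew: subject of the clause headed by 'told'; c-commands the pronoun within its binding domain — blocked (Principle B).
— Ryan: subject of the matrix clause; c-commands the pronoun but lies outside its binding domain — allowed.
— Victor: object of the clause headed by 'told'; c-commands the pronoun within its binding domain — blocked (Principle B).

Bill, Noah, Ryan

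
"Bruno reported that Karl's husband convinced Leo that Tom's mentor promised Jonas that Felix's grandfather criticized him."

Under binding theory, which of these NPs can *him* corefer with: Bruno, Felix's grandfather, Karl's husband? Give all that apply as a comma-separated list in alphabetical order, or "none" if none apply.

*him* is a pronoun; Principle B requires it to be free in its binding domain — the clause headed by 'criticized'.
— Bruno: subject of the matrix clause; c-commands the pronoun but lies outside its binding domain — allowed.
— Felix's grandfather: subject of the clause headed by 'criticized'; c-commands the pronoun within its binding domain — blocked (Principle B).
— Karl's husband: subject of the clause headed by 'convinced'; c-commands the pronoun but lies outside its binding domain — allowed.

Bruno, Karl's husband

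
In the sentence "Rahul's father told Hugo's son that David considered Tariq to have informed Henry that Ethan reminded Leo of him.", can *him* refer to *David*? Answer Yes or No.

*him* is a pronoun; Principle B requires it to be free in its binding domain — the clause headed by 'reminded'.
— David: subject of the clause headed by 'considered'; c-commands the pronoun but lies outside its binding domain — allowed.

Yes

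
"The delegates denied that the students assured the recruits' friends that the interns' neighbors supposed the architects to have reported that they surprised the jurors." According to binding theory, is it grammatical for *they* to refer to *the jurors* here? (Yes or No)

*the jurors* is an R-expression; Principle C requires it to be free (not bound by any c-commanding expression).
— they: subject of the clause headed by 'surprised'; the pronoun c-commands the R-expression — coreference blocked (Principle C).

No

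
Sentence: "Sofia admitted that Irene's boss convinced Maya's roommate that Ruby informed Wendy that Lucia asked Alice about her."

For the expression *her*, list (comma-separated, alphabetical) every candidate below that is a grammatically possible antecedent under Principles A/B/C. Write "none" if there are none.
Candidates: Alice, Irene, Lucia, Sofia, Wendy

*her* is a pronoun; Principle B requires it to be free in its binding domain — the clause headed by 'asked'.
— Alice: object of the clause headed by 'asked'; c-commands the pronoun within its binding domain — blocked (Principle B).
— Irene: possessor inside the subject DP of the clause headed by 'convinced'; does not c-command the pronoun — Principle B does not apply; allowed.
— Lucia: subject of the clause headed by 'asked'; c-commands the pronoun within its binding domain — blocked (Principle B).
— Sofia: subject of the matrix clause; c-commands the pronoun but lies outside its binding domain — allowed.
— Wendy: object of the clause headed by 'informed'; c-commands the pronoun but lies outside its binding domain — allowed.

Irene, Sofia, Wendy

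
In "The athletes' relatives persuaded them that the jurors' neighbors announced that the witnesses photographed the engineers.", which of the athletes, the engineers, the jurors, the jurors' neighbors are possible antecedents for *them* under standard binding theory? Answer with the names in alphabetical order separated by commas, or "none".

the athletes

*them* is a pronoun; Principle B requires it to be free in its binding domain — the matrix clause.
— the athletes: possessor inside the subject DP of the matrix clause; does not c-command the pronoun — Principle B does not apply; allowed.
— the engineers: object of the clause headed by 'photographed'; is c-commanded by the pronoun; coreference would bind this R-expression — blocked (Principle C).
— the jurors: possessor inside the subject DP of the clause headed by 'announced'; is c-commanded by the pronoun; coreference would bind this R-expression — blocked (Principle C).
— the jurors' neighbors: subject of the clause headed by 'announced'; is c-commanded by the pronoun; coreference would bind this R-expression — blocked (Principle C).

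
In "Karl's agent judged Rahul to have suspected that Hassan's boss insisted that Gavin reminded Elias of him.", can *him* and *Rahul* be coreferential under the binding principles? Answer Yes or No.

*Rahul* is an R-expression; Principle C requires it to be free (not bound by any c-commanding expression).
— him: second object of the clause headed by 'reminded'; the pronoun does not c-command the R-expression — coreference allowed.

Yes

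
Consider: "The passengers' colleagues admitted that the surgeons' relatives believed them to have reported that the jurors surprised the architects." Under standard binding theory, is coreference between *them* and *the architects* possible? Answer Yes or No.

*the architects* is an R-expression; Principle C requires it to be free (not bound by any c-commanding expression).
— them: subject of the clause headed by 'reported'; the pronoun c-commands the R-expression — coreference blocked (Principle C).

No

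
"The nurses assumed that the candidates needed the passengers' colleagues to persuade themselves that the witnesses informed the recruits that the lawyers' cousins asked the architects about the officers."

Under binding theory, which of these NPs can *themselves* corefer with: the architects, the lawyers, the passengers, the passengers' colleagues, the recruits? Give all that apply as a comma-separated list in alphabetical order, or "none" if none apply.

the passengers' colleagues

*themselves* is a reflexive; Principle A requires it to be bound within its binding domain — the clause headed by 'persuade'.
— the architects: object of the clause headed by 'asked'; does not c-command the reflexive — cannot bind it (Principle A).
— the lawyers: possessor inside the subject DP of the clause headed by 'asked'; does not c-command the reflexive — cannot bind it (Principle A).
— the passengers: possessor inside the subject DP of the clause headed by 'persuade'; does not c-command the reflexive — cannot bind it (Principle A).
— the passengers' colleagues: subject of the clause headed by 'persuade'; c-commands the reflexive within its binding domain — allowed (Principle A).
— the recruits: object of the clause headed by 'informed'; does not c-command the reflexive — cannot bind it (Principle A).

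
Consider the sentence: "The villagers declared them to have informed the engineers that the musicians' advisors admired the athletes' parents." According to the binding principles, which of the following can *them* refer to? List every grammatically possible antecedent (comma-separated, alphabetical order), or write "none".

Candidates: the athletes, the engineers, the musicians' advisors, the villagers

none

*them* is a pronoun; Principle B requires it to be free in its binding domain — the matrix clause.
— the athletes: possessor inside the object DP of the clause headed by 'admired'; is c-commanded by the pronoun; coreference would bind this R-expression — blocked (Principle C).
— the engineers: object of the clause headed by 'informed'; is c-commanded by the pronoun; coreference would bind this R-expression — blocked (Principle C).
— the musicians' advisors: subject of the clause headed by 'admired'; is c-commanded by the pronoun; coreference would bind this R-expression — blocked (Principle C).
— the villagers: subject of the matrix clause; c-commands the pronoun within its binding domain — blocked (Principle B).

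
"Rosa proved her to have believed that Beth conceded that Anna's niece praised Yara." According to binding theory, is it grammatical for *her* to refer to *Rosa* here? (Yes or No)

No

*Rosa* is an R-expression; Principle C requires it to be free (not bound by any c-commanding expression).
— her: subject of the clause headed by 'believed'; the R-expression locally c-commands the pronoun — coreference blocked (Principle B on the pronoun).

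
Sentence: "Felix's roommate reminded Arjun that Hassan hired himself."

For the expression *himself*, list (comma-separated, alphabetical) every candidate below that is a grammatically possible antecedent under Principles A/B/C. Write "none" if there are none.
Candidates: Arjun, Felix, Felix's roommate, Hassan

*himself* is a reflexive; Principle A requires it to be bound within its binding domain — the clause headed by 'hired'.
— Arjun: object of the matrix clause; c-commands the reflexive but lies outside its binding domain — cannot bind it (Principle A).
— Felix: possessor inside the subject DP of the matrix clause; does not c-command the reflexive — cannot bind it (Principle A).
— Felix's roommate: subject of the matrix clause; c-commands the reflexive but lies outside its binding domain — cannot bind it (Principle A).
— Hassan: subject of the clause headed by 'hired'; c-commands the reflexive within its binding domain — allowed (Principle A).

Hassan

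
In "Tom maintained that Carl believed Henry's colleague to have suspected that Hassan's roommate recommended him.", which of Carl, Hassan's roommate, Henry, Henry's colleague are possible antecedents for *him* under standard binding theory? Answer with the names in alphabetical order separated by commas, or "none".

*him* is a pronoun; Principle B requires it to be free in its binding domain — the clause headed by 'recommended'.
— Carl: subject of the clause headed by 'believed'; c-commands the pronoun but lies outside its binding domain — allowed.
— Hassan's roommate: subject of the clause headed by 'recommended'; c-commands the pronoun within its binding domain — blocked (Principle B).
— Henry: possessor inside the subject DP of the clause headed by 'suspected'; does not c-command the pronoun — Principle B does not apply; allowed.
— Henry's colleague: subject of the clause headed by 'suspected'; c-commands the pronoun but lies outside its binding domain — allowed.

Carl, Henry, Henry's colleague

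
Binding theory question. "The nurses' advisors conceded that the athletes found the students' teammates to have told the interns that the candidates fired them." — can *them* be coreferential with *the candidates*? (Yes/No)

*them* is a pronoun; Principle B requires it to be free in its binding domain — the clause headed by 'fired'.
— the candidates: subject of the clause headed by 'fired'; c-commands the pronoun within its binding domain — blocked (Principle B).

No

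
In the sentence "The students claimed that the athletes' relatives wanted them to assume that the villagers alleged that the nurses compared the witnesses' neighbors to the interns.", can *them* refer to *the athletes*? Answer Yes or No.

Yes

*them* is a pronoun; Principle B requires it to be free in its binding domain — the clause headed by 'wanted'.
— the athletes: possessor inside the subject DP of the clause headed by 'wanted'; does not c-command the pronoun — Principle B does not apply; allowed.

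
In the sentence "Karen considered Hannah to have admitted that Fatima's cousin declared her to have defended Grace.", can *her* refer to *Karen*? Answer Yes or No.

Yes

*her* is a pronoun; Principle B requires it to be free in its binding domain — the clause headed by 'declared'.
— Karen: subject of the matrix clause; c-commands the pronoun but lies outside its binding domain — allowed.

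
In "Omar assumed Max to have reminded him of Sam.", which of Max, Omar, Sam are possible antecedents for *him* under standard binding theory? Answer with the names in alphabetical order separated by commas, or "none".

*him* is a pronoun; Principle B requires it to be free in its binding domain — the clause headed by 'reminded'.
— Max: subject of the clause headed by 'reminded'; c-commands the pronoun within its binding domain — blocked (Principle B).
— Omar: subject of the matrix clause; c-commands the pronoun but lies outside its binding domain — allowed.
— Sam: second object of the clause headed by 'reminded'; is c-commanded by the pronoun; coreference would bind this R-expression — blocked (Principle C).

Omar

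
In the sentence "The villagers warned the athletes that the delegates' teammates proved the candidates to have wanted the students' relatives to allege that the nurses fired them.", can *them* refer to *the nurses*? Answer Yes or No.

*them* is a pronoun; Principle B requires it to be free in its binding domain — the clause headed by 'fired'.
— the nurses: subject of the clause headed by 'fired'; c-commands the pronoun within its binding domain — blocked (Principle B).

No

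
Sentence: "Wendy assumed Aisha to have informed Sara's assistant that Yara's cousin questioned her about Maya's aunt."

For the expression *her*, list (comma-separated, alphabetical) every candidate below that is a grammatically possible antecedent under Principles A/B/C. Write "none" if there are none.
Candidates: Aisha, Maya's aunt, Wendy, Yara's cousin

Aisha, Wendy

*her* is a pronoun; Principle B requires it to be free in its binding domain — the clause headed by 'questioned'.
— Aisha: subject of the clause headed by 'informed'; c-commands the pronoun but lies outside its binding domain — allowed.
— Maya's aunt: second object of the clause headed by 'questioned'; is c-commanded by the pronoun; coreference would bind this R-expression — blocked (Principle C).
— Wendy: subject of the matrix clause; c-commands the pronoun but lies outside its binding domain — allowed.
— Yara's cousin: subject of the clause headed by 'questioned'; c-commands the pronoun within its binding domain — blocked (Principle B).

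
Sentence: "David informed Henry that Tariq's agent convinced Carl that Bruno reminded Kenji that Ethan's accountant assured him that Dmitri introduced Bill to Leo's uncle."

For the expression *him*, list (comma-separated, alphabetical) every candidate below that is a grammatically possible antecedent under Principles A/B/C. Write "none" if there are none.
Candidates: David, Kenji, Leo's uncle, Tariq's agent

David, Kenji, Tariq's agent

*him* is a pronoun; Principle B requires it to be free in its binding domain — the clause headed by 'assured'.
— David: subject of the matrix clause; c-commands the pronoun but lies outside its binding domain — allowed.
— Kenji: object of the clause headed by 'reminded'; c-commands the pronoun but lies outside its binding domain — allowed.
— Leo's uncle: second object of the clause headed by 'introduced'; is c-commanded by the pronoun; coreference would bind this R-expression — blocked (Principle C).
— Tariq's agent: subject of the clause headed by 'convinced'; c-commands the pronoun but lies outside its binding domain — allowed.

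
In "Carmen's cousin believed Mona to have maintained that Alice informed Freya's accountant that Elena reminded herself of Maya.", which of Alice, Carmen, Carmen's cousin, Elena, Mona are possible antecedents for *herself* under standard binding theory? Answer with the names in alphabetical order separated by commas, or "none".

*herself* is a reflexive; Principle A requires it to be bound within its binding domain — the clause headed by 'reminded'.
— Alice: subject of the clause headed by 'informed'; c-commands the reflexive but lies outside its binding domain — cannot bind it (Principle A).
— Carmen: possessor inside the subject DP of the matrix clause; does not c-command the reflexive — cannot bind it (Principle A).
— Carmen's cousin: subject of the matrix clause; c-commands the reflexive but lies outside its binding domain — cannot bind it (Principle A).
— Elena: subject of the clause headed by 'reminded'; c-commands the reflexive within its binding domain — allowed (Principle A).
— Mona: subject of the clause headed by 'maintained'; c-commands the reflexive but lies outside its binding domain — cannot bind it (Principle A).

Elena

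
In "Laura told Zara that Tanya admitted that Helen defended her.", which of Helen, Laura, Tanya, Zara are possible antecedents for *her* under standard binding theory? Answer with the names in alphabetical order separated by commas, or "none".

*her* is a pronoun; Principle B requires it to be free in its binding domain — the clause headed by 'defended'.
— Helen: subject of the clause headed by 'defended'; c-commands the pronoun within its binding domain — blocked (Principle B).
— Laura: subject of the matrix clause; c-commands the pronoun but lies outside its binding domain — allowed.
— Tanya: subject of the clause headed by 'admitted'; c-commands the pronoun but lies outside its binding domain — allowed.
— Zara: object of the matrix clause; c-commands the pronoun but lies outside its binding domain — allowed.

Laura, Tanya, Zara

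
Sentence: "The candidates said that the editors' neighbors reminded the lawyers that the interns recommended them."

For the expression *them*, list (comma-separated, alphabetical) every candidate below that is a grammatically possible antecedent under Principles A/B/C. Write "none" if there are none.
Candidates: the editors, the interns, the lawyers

the editors, the lawyers

*them* is a pronoun; Principle B requires it to be free in its binding domain — the clause headed by 'recommended'.
— the editors: possessor inside the subject DP of the clause headed by 'reminded'; does not c-command the pronoun — Principle B does not apply; allowed.
— the interns: subject of the clause headed by 'recommended'; c-commands the pronoun within its binding domain — blocked (Principle B).
— the lawyers: object of the clause headed by 'reminded'; c-commands the pronoun but lies outside its binding domain — allowed.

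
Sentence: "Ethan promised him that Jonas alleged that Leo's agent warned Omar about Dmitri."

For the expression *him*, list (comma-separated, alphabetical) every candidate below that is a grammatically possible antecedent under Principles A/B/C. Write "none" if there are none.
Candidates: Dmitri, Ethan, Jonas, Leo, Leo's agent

*him* is a pronoun; Principle B requires it to be free in its binding domain — the matrix clause.
— Dmitri: second object of the clause headed by 'warned'; is c-commanded by the pronoun; coreference would bind this R-expression — blocked (Principle C).
— Ethan: subject of the matrix clause; c-commands the pronoun within its binding domain — blocked (Principle B).
— Jonas: subject of the clause headed by 'alleged'; is c-commanded by the pronoun; coreference would bind this R-expression — blocked (Principle C).
— Leo: possessor inside the subject DP of the clause headed by 'warned'; is c-commanded by the pronoun; coreference would bind this R-expression — blocked (Principle C).
— Leo's agent: subject of the clause headed by 'warned'; is c-commanded by the pronoun; coreference would bind this R-expression — blocked (Principle C).

none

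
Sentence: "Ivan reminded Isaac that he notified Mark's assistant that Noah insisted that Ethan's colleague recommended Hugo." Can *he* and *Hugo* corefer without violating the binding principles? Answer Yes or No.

*Hugo* is an R-expression; Principle C requires it to be free (not bound by any c-commanding expression).
— he: subject of the clause headed by 'notified'; the pronoun c-commands the R-expression — coreference blocked (Principle C).

No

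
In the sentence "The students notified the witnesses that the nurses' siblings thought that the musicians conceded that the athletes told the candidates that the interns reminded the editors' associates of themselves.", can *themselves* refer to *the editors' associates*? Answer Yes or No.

*themselves* is a reflexive; Principle A requires it to be bound within its binding domain — the clause headed by 'reminded'.
— the editors' associates: object of the clause headed by 'reminded'; c-commands the reflexive within its binding domain — allowed (Principle A).

Yes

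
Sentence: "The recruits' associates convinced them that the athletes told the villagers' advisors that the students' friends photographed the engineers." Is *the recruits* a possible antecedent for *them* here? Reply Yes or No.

Yes

*them* is a pronoun; Principle B requires it to be free in its binding domain — the matrix clause.
— the recruits: possessor inside the subject DP of the matrix clause; does not c-command the pronoun — Principle B does not apply; allowed.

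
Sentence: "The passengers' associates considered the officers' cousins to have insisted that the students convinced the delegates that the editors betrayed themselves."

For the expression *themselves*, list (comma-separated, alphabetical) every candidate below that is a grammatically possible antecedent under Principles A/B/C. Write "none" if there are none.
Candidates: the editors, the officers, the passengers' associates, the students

the editors

*themselves* is a reflexive; Principle A requires it to be bound within its binding domain — the clause headed by 'betrayed'.
— the editors: subject of the clause headed by 'betrayed'; c-commands the reflexive within its binding domain — allowed (Principle A).
— the officers: possessor inside the subject DP of the clause headed by 'insisted'; does not c-command the reflexive — cannot bind it (Principle A).
— the passengers' associates: subject of the matrix clause; c-commands the reflexive but lies outside its binding domain — cannot bind it (Principle A).
— the students: subject of the clause headed by 'convinced'; c-commands the reflexive but lies outside its binding domain — cannot bind it (Principle A).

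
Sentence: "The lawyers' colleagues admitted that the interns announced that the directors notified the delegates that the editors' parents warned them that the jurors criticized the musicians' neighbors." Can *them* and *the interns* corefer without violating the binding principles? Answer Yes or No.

Yes

*the interns* is an R-expression; Principle C requires it to be free (not bound by any c-commanding expression).
— them: object of the clause headed by 'warned'; the pronoun does not c-command the R-expression — coreference allowed.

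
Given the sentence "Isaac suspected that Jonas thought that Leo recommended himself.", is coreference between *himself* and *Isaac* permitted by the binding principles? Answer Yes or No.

*himself* is a reflexive; Principle A requires it to be bound within its binding domain — the clause headed by 'recommended'.
— Isaac: subject of the matrix clause; c-commands the reflexive but lies outside its binding domain — cannot bind it (Principle A).

No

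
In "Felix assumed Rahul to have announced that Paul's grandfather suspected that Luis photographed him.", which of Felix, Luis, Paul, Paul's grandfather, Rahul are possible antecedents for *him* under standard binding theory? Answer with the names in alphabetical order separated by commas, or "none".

Felix, Paul, Paul's grandfather, Rahul

*him* is a pronoun; Principle B requires it to be free in its binding domain — the clause headed by 'photographed'.
— Felix: subject of the matrix clause; c-commands the pronoun but lies outside its binding domain — allowed.
— Luis: subject of the clause headed by 'photographed'; c-commands the pronoun within its binding domain — blocked (Principle B).
— Paul: possessor inside the subject DP of the clause headed by 'suspected'; does not c-command the pronoun — Principle B does not apply; allowed.
— Paul's grandfather: subject of the clause headed by 'suspected'; c-commands the pronoun but lies outside its binding domain — allowed.
— Rahul: subject of the clause headed by 'announced'; c-commands the pronoun but lies outside its binding domain — allowed.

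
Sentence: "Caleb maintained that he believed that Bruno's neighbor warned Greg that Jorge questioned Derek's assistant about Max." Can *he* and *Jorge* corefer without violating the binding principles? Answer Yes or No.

No

*Jorge* is an R-expression; Principle C requires it to be free (not bound by any c-commanding expression).
— he: subject of the clause headed by 'believed'; the pronoun c-commands the R-expression — coreference blocked (Principle C).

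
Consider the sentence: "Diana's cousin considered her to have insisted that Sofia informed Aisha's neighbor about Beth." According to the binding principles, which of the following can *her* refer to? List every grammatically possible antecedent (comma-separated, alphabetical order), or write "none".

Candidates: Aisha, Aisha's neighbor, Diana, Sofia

*her* is a pronoun; Principle B requires it to be free in its binding domain — the matrix clause.
— Aisha: possessor inside the object DP of the clause headed by 'informed'; is c-commanded by the pronoun; coreference would bind this R-expression — blocked (Principle C).
— Aisha's neighbor: object of the clause headed by 'informed'; is c-commanded by the pronoun; coreference would bind this R-expression — blocked (Principle C).
— Diana: possessor inside the subject DP of the matrix clause; does not c-command the pronoun — Principle B does not apply; allowed.
— Sofia: subject of the clause headed by 'informed'; is c-commanded by the pronoun; coreference would bind this R-expression — blocked (Principle C).

Diana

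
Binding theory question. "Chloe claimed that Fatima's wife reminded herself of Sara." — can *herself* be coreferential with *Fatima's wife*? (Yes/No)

Yes

*herself* is a reflexive; Principle A requires it to be bound within its binding domain — the clause headed by 'reminded'.
— Fatima's wife: subject of the clause headed by 'reminded'; c-commands the reflexive within its binding domain — allowed (Principle A).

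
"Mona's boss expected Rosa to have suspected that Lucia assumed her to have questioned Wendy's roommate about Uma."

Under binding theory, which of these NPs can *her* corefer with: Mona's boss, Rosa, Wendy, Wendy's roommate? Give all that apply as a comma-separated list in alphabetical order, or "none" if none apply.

Mona's boss, Rosa

*her* is a pronoun; Principle B requires it to be free in its binding domain — the clause headed by 'assumed'.
— Mona's boss: subject of the matrix clause; c-commands the pronoun but lies outside its binding domain — allowed.
— Rosa: subject of the clause headed by 'suspected'; c-commands the pronoun but lies outside its binding domain — allowed.
— Wendy: possessor inside the object DP of the clause headed by 'questioned'; is c-commanded by the pronoun; coreference would bind this R-expression — blocked (Principle C).
— Wendy's roommate: object of the clause headed by 'questioned'; is c-commanded by the pronoun; coreference would bind this R-expression — blocked (Principle C).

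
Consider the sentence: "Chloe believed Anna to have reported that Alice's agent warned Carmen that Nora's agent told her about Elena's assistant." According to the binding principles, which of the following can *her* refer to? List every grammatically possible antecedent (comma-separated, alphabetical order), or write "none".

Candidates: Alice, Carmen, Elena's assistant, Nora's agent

Alice, Carmen

*her* is a pronoun; Principle B requires it to be free in its binding domain — the clause headed by 'told'.
— Alice: possessor inside the subject DP of the clause headed by 'warned'; does not c-command the pronoun — Principle B does not apply; allowed.
— Carmen: object of the clause headed by 'warned'; c-commands the pronoun but lies outside its binding domain — allowed.
— Elena's assistant: second object of the clause headed by 'told'; is c-commanded by the pronoun; coreference would bind this R-expression — blocked (Principle C).
— Nora's agent: subject of the clause headed by 'told'; c-commands the pronoun within its binding domain — blocked (Principle B).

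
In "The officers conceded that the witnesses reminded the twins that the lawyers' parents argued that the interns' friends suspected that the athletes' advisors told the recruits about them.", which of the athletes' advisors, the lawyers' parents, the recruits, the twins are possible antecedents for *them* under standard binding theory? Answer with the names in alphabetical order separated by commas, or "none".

*them* is a pronoun; Principle B requires it to be free in its binding domain — the clause headed by 'told'.
— the athletes' advisors: subject of the clause headed by 'told'; c-commands the pronoun within its binding domain — blocked (Principle B).
— the lawyers' parents: subject of the clause headed by 'argued'; c-commands the pronoun but lies outside its binding domain — allowed.
— the recruits: object of the clause headed by 'told'; c-commands the pronoun within its binding domain — blocked (Principle B).
— the twins: object of the clause headed by 'reminded'; c-commands the pronoun but lies outside its binding domain — allowed.

the lawyers' parents, the twins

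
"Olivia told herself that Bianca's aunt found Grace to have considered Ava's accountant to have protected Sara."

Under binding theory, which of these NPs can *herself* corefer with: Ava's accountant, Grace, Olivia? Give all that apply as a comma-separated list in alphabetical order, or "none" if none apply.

*herself* is a reflexive; Principle A requires it to be bound within its binding domain — the matrix clause.
— Ava's accountant: subject of the clause headed by 'protected'; does not c-command the reflexive — cannot bind it (Principle A).
— Grace: subject of the clause headed by 'considered'; does not c-command the reflexive — cannot bind it (Principle A).
— Olivia: subject of the matrix clause; c-commands the reflexive within its binding domain — allowed (Principle A).

Olivia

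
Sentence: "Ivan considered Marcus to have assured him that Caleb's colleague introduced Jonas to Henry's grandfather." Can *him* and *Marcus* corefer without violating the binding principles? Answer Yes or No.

*Marcus* is an R-expression; Principle C requires it to be free (not bound by any c-commanding expression).
— him: object of the clause headed by 'assured'; the R-expression locally c-commands the pronoun — coreference blocked (Principle B on the pronoun).

No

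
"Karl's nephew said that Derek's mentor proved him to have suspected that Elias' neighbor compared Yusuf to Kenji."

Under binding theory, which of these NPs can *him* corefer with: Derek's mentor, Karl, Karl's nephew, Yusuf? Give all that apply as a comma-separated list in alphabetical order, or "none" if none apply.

*him* is a pronoun; Principle B requires it to be free in its binding domain — the clause headed by 'proved'.
— Derek's mentor: subject of the clause headed by 'proved'; c-commands the pronoun within its binding domain — blocked (Principle B).
— Karl: possessor inside the subject DP of the matrix clause; does not c-command the pronoun — Principle B does not apply; allowed.
— Karl's nephew: subject of the matrix clause; c-commands the pronoun but lies outside its binding domain — allowed.
— Yusuf: object of the clause headed by 'compared'; is c-commanded by the pronoun; coreference would bind this R-expression — blocked (Principle C).

Karl, Karl's nephew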